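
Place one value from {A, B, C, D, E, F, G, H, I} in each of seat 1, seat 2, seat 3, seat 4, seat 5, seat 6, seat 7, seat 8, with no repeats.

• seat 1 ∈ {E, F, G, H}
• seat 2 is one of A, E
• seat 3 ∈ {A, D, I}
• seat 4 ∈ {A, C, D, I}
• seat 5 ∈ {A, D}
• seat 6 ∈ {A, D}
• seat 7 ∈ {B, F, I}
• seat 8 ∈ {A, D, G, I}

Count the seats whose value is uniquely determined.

seat 5 and seat 6 between them cover only {A, D} — a naked pair. Remove those values from seat 2, seat 3, seat 4, seat 8.
seat 2 must be E (only option left). Eliminate E elsewhere: seat 1.
That leaves seat 3 = I. Remove I from seat 4, seat 7, seat 8.
seat 4 has just one choice, so seat 4 = C.
seat 8 must be G (only option left). So seat 1 can't be G.
Determined: seat 2=E, seat 3=I, seat 4=C, seat 8=G. The other seats each still have more than one consistent value. That makes 4.

4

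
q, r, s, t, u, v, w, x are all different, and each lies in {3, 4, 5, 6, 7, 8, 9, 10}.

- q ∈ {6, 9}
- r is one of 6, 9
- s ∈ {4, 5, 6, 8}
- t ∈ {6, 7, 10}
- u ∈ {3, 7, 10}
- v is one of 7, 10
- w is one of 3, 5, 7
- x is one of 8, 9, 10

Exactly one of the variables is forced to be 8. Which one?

x

Among the 8 variables, 4 fits only s (and all 8 values in {3, 4, 5, 6, 7, 8, 9, 10} must be used), so s = 4.
Among the 7 still-open variables, 5 fits only w (and all 7 values in {3, 5, 6, 7, 8, 9, 10} must be used), so w = 5.
The 6 still-open variables draw from only 6 values {3, 6, 7, 8, 9, 10}, so each is used; only u can be 3, hence u = 3.
The 5 still-open variables together cover exactly {6, 7, 8, 9, 10} — 5 values for 5 variables — and 8 appears only in x's list, so x = 8.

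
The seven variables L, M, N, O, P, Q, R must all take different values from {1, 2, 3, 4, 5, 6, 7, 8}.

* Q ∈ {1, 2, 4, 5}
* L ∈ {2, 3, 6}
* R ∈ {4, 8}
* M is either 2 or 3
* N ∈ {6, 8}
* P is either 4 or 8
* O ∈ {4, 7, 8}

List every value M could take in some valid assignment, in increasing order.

2, 3

The 2 variables P and R are confined to {4, 8}, which locks those values in; drop them from N, O, Q.
N has just one choice, so N = 6. Eliminate 6 elsewhere: L.
O has just one choice, so O = 7.
L and M between them cover only {2, 3} — a naked pair. Remove those values from Q.
No further eliminations apply; M can still be any of 2, 3.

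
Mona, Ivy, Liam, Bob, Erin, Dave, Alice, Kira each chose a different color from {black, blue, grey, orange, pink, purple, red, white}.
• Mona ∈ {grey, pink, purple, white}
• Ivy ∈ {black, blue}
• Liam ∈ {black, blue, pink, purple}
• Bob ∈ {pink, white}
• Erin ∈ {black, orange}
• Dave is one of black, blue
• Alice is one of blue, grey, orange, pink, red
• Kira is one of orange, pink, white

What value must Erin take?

orange

Among the 8 variables, red fits only Alice (and all 8 values in {black, blue, grey, orange, pink, purple, red, white} must be used), so Alice = red.
Among the 7 still-open variables, grey fits only Mona (and all 7 values in {black, blue, grey, orange, pink, purple, white} must be used), so Mona = grey.
The 6 still-open variables together cover exactly {black, blue, orange, pink, purple, white} — 6 values for 6 variables — and purple appears only in Liam's list, so Liam = purple.
The 2 variables Ivy and Dave are confined to {black, blue}, which locks those values in; drop them from Erin.
So Erin = orange.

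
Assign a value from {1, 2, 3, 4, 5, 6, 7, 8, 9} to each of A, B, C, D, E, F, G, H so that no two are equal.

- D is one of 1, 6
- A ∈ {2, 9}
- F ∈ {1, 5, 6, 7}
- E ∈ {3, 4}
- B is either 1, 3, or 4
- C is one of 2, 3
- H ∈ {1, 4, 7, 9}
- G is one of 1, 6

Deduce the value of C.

2

The 8 variables together cover exactly {1, 2, 3, 4, 5, 6, 7, 9} — 8 values for 8 variables — and 5 appears only in F's list, so F = 5.
The 7 still-open variables together cover exactly {1, 2, 3, 4, 6, 7, 9} — 7 values for 7 variables — and 7 appears only in H's list, so H = 7.
Among the 6 still-open variables, 9 fits only A (and all 6 values in {1, 2, 3, 4, 6, 9} must be used), so A = 9.
The 5 still-open variables together cover exactly {1, 2, 3, 4, 6} — 5 values for 5 variables — and 2 appears only in C's list, so C = 2.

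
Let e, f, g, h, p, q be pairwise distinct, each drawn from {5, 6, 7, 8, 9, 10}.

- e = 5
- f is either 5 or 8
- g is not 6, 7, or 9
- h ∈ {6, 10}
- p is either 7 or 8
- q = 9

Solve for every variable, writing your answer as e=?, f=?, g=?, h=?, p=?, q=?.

e=5, f=8, g=10, h=6, p=7, q=9

e's domain is down to {5}, so e = 5. Remove 5 from f, g.
f's domain is down to {8}, so f = 8. So g, p can't be 8.
g must be 10 (only option left). Eliminate 10 elsewhere: h.
h's domain is down to {6}, so h = 6.
p has just one choice, so p = 7.
q has just one choice, so q = 9.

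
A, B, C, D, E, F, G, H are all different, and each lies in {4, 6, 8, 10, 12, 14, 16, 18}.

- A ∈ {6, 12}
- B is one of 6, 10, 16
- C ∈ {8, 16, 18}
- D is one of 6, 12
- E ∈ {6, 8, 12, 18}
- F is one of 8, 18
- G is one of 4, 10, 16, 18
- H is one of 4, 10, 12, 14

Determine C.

16

Among the 8 variables, 14 fits only H (and all 8 values in {4, 6, 8, 10, 12, 14, 16, 18} must be used), so H = 14.
The 7 still-open variables together cover exactly {4, 6, 8, 10, 12, 16, 18} — 7 values for 7 variables — and 4 appears only in G's list, so G = 4.
The 6 still-open variables together cover exactly {6, 8, 10, 12, 16, 18} — 6 values for 6 variables — and 10 appears only in B's list, so B = 10.
The 5 still-open variables draw from only 5 values {6, 8, 12, 16, 18}, so each is used; only C can be 16, hence C = 16.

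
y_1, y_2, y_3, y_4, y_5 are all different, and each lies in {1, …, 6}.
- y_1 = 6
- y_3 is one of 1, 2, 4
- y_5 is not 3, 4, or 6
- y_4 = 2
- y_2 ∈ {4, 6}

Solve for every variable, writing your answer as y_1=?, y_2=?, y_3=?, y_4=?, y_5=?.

y_1's domain is down to {6}, so y_1 = 6. Strike 6 from y_2.
y_2 must be 4 (only option left). Strike 4 from y_3.
y_4's domain is down to {2}, so y_4 = 2. Remove 2 from y_3, y_5.
y_3 has just one choice, so y_3 = 1. Remove 1 from y_5.
That leaves y_5 = 5.

y_1=6, y_2=4, y_3=1, y_4=2, y_5=5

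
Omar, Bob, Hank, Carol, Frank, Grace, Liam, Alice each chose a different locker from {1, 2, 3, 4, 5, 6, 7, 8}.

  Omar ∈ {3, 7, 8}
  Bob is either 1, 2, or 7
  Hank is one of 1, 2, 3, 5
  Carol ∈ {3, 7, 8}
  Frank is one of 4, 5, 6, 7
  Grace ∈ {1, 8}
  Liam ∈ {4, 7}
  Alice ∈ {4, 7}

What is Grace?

The 8 variables draw from only 8 values {1, 2, 3, 4, 5, 6, 7, 8}, so each is used; only Frank can be 6, hence Frank = 6.
The 7 still-open variables draw from only 7 values {1, 2, 3, 4, 5, 7, 8}, so each is used; only Hank can be 5, hence Hank = 5.
The 6 still-open variables draw from only 6 values {1, 2, 3, 4, 7, 8}, so each is used; only Bob can be 2, hence Bob = 2.
Among the 5 still-open variables, 1 fits only Grace (and all 5 values in {1, 3, 4, 7, 8} must be used), so Grace = 1.

1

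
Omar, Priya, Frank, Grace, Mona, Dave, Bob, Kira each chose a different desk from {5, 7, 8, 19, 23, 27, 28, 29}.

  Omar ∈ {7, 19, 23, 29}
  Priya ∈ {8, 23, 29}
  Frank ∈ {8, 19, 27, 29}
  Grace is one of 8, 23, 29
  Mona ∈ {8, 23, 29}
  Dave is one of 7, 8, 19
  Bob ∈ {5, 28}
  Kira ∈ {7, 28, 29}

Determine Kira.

28

The 8 variables draw from only 8 values {5, 7, 8, 19, 23, 27, 28, 29}, so each is used; only Bob can be 5, hence Bob = 5.
The 7 still-open variables draw from only 7 values {7, 8, 19, 23, 27, 28, 29}, so each is used; only Frank can be 27, hence Frank = 27.
The 6 still-open variables together cover exactly {7, 8, 19, 23, 28, 29} — 6 values for 6 variables — and 28 appears only in Kira's list, so Kira = 28.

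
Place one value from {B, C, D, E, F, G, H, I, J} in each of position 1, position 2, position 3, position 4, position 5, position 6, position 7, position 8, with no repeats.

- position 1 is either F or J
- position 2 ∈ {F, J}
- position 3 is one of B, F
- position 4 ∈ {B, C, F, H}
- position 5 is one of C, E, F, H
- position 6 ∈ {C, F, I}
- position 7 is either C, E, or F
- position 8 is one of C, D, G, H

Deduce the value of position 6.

The 2 variables position 1 and position 2 are confined to {F, J}, which locks those values in; drop them from position 3, position 4, position 5, position 6, position 7.
That leaves position 3 = B. So position 4 can't be B.
The 3 variables position 4, position 5, position 7 are confined to {C, E, H}, which locks those values in; drop them from position 6, position 8.
So position 6 = I.

I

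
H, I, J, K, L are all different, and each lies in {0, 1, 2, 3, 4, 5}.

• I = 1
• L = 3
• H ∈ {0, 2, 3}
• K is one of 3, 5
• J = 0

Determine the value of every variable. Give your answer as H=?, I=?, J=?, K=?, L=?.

H=2, I=1, J=0, K=5, L=3

I has just one choice, so I = 1.
J's domain is down to {0}, so J = 0. Eliminate 0 elsewhere: H.
L has just one choice, so L = 3. Strike 3 from H, K.
H must be 2 (only option left).
K must be 5 (only option left).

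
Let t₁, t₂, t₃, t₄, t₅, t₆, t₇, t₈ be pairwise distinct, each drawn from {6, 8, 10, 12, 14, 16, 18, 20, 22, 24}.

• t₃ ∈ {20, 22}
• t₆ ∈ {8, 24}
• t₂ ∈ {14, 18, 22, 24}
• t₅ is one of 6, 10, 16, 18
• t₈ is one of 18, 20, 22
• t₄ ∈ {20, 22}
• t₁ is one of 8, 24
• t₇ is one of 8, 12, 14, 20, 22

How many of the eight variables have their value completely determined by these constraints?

t₁ and t₆ between them cover only {8, 24} — a naked pair. Remove those values from t₂, t₇.
The 2 variables t₃ and t₄ are confined to {20, 22}, which locks those values in; drop them from t₂, t₇, t₈.
t₈ has just one choice, so t₈ = 18. Remove 18 from t₂, t₅.
t₂ must be 14 (only option left). Eliminate 14 elsewhere: t₇.
t₇'s domain is down to {12}, so t₇ = 12.
Determined: t₂=14, t₇=12, t₈=18. The other variables each still have more than one consistent value. That makes 3.

3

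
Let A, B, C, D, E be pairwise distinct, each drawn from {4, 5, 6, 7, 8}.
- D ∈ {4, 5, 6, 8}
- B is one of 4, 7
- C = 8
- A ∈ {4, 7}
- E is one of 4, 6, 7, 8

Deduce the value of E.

C's domain is down to {8}, so C = 8. Remove 8 from D, E.
Among the 4 still-open variables, 5 fits only D (and all 4 values in {4, 5, 6, 7} must be used), so D = 5.
The 3 still-open variables draw from only 3 values {4, 6, 7}, so each is used; only E can be 6, hence E = 6.

6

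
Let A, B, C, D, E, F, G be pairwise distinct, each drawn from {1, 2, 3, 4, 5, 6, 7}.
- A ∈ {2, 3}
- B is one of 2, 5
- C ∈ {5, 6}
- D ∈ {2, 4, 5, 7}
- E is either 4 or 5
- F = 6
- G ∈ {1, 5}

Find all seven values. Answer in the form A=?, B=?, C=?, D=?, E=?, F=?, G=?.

F's domain is down to {6}, so F = 6. Eliminate 6 elsewhere: C.
C has just one choice, so C = 5. Strike 5 from B, D, E, G.
E has just one choice, so E = 4. Eliminate 4 elsewhere: D.
G's domain is down to {1}, so G = 1.
B must be 2 (only option left). So A, D can't be 2.
D's domain is down to {7}, so D = 7.
A must be 3 (only option left).

A=3, B=2, C=5, D=7, E=4, F=6, G=1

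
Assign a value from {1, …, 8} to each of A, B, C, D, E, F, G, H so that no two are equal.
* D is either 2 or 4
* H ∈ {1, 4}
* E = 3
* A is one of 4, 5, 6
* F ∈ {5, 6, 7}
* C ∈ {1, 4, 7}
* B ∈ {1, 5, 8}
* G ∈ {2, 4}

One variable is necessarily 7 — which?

E must be 3 (only option left).
Among the 7 still-open variables, 8 fits only B (and all 7 values in {1, 2, 4, 5, 6, 7, 8} must be used), so B = 8.
The 2 variables D and G are confined to {2, 4}, which locks those values in; drop them from A, C, H.
H must be 1 (only option left). Eliminate 1 elsewhere: C.
So 7 goes to C.

C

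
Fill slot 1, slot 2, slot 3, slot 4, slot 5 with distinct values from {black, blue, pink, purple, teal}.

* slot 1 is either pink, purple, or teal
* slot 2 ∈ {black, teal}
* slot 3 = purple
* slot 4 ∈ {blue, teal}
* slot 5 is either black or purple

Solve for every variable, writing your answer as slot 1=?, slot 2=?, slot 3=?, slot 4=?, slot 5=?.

slot 1=pink, slot 2=teal, slot 3=purple, slot 4=blue, slot 5=black

slot 3's domain is down to {purple}, so slot 3 = purple. Strike purple from slot 1, slot 5.
slot 5's domain is down to {black}, so slot 5 = black. So slot 2 can't be black.
That leaves slot 2 = teal. Remove teal from slot 1, slot 4.
slot 4 has just one choice, so slot 4 = blue.
slot 1 must be pink (only option left).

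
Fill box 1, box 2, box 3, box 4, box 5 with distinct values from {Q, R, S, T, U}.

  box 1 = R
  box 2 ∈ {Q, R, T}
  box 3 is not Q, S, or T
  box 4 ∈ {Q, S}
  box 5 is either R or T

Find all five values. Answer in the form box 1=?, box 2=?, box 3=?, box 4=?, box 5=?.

box 1=R, box 2=Q, box 3=U, box 4=S, box 5=T

box 1's domain is down to {R}, so box 1 = R. Strike R from box 2, box 3, box 5.
That leaves box 3 = U.
box 5's domain is down to {T}, so box 5 = T. Eliminate T elsewhere: box 2.
box 2 must be Q (only option left). Eliminate Q elsewhere: box 4.
box 4's domain is down to {S}, so box 4 = S.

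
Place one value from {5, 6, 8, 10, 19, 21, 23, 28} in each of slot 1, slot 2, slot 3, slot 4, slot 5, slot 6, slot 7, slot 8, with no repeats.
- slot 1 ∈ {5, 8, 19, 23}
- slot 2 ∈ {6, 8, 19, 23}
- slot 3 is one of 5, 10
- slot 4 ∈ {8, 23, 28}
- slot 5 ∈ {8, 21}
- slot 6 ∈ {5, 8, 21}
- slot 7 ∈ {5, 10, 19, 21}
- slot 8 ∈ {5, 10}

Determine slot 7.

The 8 variables draw from only 8 values {5, 6, 8, 10, 19, 21, 23, 28}, so each is used; only slot 2 can be 6, hence slot 2 = 6.
Among the 7 still-open variables, 28 fits only slot 4 (and all 7 values in {5, 8, 10, 19, 21, 23, 28} must be used), so slot 4 = 28.
Among the 6 still-open variables, 23 fits only slot 1 (and all 6 values in {5, 8, 10, 19, 21, 23} must be used), so slot 1 = 23.
The 5 still-open variables together cover exactly {5, 8, 10, 19, 21} — 5 values for 5 variables — and 19 appears only in slot 7's list, so slot 7 = 19.

19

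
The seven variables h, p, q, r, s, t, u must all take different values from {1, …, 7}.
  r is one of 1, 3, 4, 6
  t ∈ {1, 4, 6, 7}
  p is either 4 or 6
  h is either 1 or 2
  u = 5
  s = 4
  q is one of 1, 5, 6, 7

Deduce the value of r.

3

s must be 4 (only option left). Eliminate 4 elsewhere: p, r, t.
That leaves u = 5. Eliminate 5 elsewhere: q.
p must be 6 (only option left). So q, r, t can't be 6.
The 4 still-open variables together cover exactly {1, 2, 3, 7} — 4 values for 4 variables — and 2 appears only in h's list, so h = 2.
Among the 3 still-open variables, 3 fits only r (and all 3 values in {1, 3, 7} must be used), so r = 3.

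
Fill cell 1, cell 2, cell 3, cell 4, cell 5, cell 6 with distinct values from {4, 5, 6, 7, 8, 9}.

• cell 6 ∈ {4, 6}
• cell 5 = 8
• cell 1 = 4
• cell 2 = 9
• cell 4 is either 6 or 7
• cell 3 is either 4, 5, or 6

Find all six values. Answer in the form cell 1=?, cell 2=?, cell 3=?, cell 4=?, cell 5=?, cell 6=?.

cell 1=4, cell 2=9, cell 3=5, cell 4=7, cell 5=8, cell 6=6

cell 1's domain is down to {4}, so cell 1 = 4. Remove 4 from cell 3, cell 6.
cell 2 must be 9 (only option left).
cell 5 has just one choice, so cell 5 = 8.
That leaves cell 6 = 6. Eliminate 6 elsewhere: cell 3, cell 4.
That leaves cell 3 = 5.
cell 4 must be 7 (only option left).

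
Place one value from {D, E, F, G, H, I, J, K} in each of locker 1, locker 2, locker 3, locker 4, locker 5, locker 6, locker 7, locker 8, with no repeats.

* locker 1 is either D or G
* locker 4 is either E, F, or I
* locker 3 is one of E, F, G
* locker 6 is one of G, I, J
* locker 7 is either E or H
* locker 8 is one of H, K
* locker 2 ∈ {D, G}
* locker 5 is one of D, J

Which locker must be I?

locker 6

The 8 variables together cover exactly {D, E, F, G, H, I, J, K} — 8 values for 8 variables — and K appears only in locker 8's list, so locker 8 = K.
The 7 still-open variables together cover exactly {D, E, F, G, H, I, J} — 7 values for 7 variables — and H appears only in locker 7's list, so locker 7 = H.
locker 1 and locker 2 share exactly the 2 values {D, G}; by pigeonhole those values go to them, so strike D, G from locker 3, locker 5, locker 6.
locker 5 must be J (only option left). So locker 6 can't be J.
So I goes to locker 6.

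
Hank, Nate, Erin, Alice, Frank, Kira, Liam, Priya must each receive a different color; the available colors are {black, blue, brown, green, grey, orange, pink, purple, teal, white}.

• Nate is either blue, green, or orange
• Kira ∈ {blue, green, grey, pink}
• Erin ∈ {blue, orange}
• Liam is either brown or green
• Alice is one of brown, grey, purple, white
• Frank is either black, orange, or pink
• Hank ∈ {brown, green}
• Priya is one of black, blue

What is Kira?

The 2 variables Hank and Liam are confined to {brown, green}, which locks those values in; drop them from Nate, Alice, Kira.
The 2 variables Nate and Erin are confined to {blue, orange}, which locks those values in; drop them from Frank, Kira, Priya.
Priya must be black (only option left). Eliminate black elsewhere: Frank.
Frank's domain is down to {pink}, so Frank = pink. Eliminate pink elsewhere: Kira.
So Kira = grey.

grey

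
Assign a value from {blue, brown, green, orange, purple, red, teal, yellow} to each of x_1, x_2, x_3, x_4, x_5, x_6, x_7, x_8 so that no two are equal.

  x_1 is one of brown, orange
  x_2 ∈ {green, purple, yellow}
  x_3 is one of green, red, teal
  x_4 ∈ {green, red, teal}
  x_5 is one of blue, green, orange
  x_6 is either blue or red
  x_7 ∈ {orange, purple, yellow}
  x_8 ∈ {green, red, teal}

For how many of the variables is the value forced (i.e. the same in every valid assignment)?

3

Among the 8 variables, brown fits only x_1 (and all 8 values in {blue, brown, green, orange, purple, red, teal, yellow} must be used), so x_1 = brown.
x_3, x_4, x_8 between them cover only {green, red, teal} — a naked triple. Remove those values from x_2, x_5, x_6.
x_6 must be blue (only option left). Remove blue from x_5.
x_5's domain is down to {orange}, so x_5 = orange. Remove orange from x_7.
Determined: x_1=brown, x_5=orange, x_6=blue. The other variables each still have more than one consistent value. That makes 3.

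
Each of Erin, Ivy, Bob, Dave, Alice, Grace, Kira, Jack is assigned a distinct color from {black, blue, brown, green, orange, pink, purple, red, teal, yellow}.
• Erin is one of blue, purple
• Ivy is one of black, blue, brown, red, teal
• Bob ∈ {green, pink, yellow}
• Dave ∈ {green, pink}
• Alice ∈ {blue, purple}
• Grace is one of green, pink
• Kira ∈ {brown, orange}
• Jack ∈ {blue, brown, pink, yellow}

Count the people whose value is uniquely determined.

Erin and Alice between them cover only {blue, purple} — a naked pair. Remove those values from Ivy, Jack.
The 2 variables Dave and Grace are confined to {green, pink}, which locks those values in; drop them from Bob, Jack.
Bob must be yellow (only option left). Eliminate yellow elsewhere: Jack.
Jack's domain is down to {brown}, so Jack = brown. So Ivy, Kira can't be brown.
Kira must be orange (only option left).
Determined: Bob=yellow, Kira=orange, Jack=brown. The other people each still have more than one consistent value. That makes 3.

3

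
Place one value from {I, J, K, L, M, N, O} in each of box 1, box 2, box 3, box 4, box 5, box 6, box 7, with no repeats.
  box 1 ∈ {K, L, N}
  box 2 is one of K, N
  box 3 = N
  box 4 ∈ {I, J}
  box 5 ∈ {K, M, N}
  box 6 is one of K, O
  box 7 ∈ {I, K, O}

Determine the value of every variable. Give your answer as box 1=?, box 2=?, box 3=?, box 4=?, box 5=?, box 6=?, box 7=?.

box 3 has just one choice, so box 3 = N. Remove N from box 1, box 2, box 5.
box 2's domain is down to {K}, so box 2 = K. Strike K from box 1, box 5, box 6, box 7.
box 5's domain is down to {M}, so box 5 = M.
box 6's domain is down to {O}, so box 6 = O. Remove O from box 7.
box 7's domain is down to {I}, so box 7 = I. Eliminate I elsewhere: box 4.
box 1 must be L (only option left).
box 4's domain is down to {J}, so box 4 = J.

box 1=L, box 2=K, box 3=N, box 4=J, box 5=M, box 6=O, box 7=I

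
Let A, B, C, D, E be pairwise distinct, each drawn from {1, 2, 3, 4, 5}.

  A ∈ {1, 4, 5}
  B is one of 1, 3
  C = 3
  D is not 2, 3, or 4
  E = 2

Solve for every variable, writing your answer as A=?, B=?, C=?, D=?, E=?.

C must be 3 (only option left). So B can't be 3.
E has just one choice, so E = 2.
That leaves B = 1. So A, D can't be 1.
D's domain is down to {5}, so D = 5. Eliminate 5 elsewhere: A.
A must be 4 (only option left).

A=4, B=1, C=3, D=5, E=2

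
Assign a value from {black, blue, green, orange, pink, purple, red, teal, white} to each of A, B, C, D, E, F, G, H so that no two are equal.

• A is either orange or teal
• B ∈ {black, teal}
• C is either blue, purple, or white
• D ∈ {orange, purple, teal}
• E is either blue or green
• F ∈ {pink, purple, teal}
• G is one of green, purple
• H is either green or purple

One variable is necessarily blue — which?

The 8 variables draw from only 8 values {black, blue, green, orange, pink, purple, teal, white}, so each is used; only B can be black, hence B = black.
Among the 7 still-open variables, pink fits only F (and all 7 values in {blue, green, orange, pink, purple, teal, white} must be used), so F = pink.
The 6 still-open variables draw from only 6 values {blue, green, orange, purple, teal, white}, so each is used; only C can be white, hence C = white.
The 5 still-open variables together cover exactly {blue, green, orange, purple, teal} — 5 values for 5 variables — and blue appears only in E's list, so E = blue.

E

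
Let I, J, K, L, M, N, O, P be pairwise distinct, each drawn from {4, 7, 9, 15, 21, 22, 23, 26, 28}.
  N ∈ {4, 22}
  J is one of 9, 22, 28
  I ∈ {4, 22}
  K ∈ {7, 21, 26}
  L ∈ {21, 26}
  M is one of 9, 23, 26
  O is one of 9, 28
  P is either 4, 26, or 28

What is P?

The 8 variables draw from only 8 values {4, 7, 9, 21, 22, 23, 26, 28}, so each is used; only K can be 7, hence K = 7.
Among the 7 still-open variables, 21 fits only L (and all 7 values in {4, 9, 21, 22, 23, 26, 28} must be used), so L = 21.
Among the 6 still-open variables, 23 fits only M (and all 6 values in {4, 9, 22, 23, 26, 28} must be used), so M = 23.
Among the 5 still-open variables, 26 fits only P (and all 5 values in {4, 9, 22, 26, 28} must be used), so P = 26.

26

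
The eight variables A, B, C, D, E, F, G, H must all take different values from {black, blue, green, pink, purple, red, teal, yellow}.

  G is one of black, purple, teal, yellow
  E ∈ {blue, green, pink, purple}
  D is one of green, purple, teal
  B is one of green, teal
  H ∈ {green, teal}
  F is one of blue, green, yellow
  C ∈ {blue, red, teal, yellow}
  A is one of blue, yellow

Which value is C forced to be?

Among the 8 variables, black fits only G (and all 8 values in {black, blue, green, pink, purple, red, teal, yellow} must be used), so G = black.
Among the 7 still-open variables, pink fits only E (and all 7 values in {blue, green, pink, purple, red, teal, yellow} must be used), so E = pink.
Among the 6 still-open variables, purple fits only D (and all 6 values in {blue, green, purple, red, teal, yellow} must be used), so D = purple.
The 5 still-open variables draw from only 5 values {blue, green, red, teal, yellow}, so each is used; only C can be red, hence C = red.

red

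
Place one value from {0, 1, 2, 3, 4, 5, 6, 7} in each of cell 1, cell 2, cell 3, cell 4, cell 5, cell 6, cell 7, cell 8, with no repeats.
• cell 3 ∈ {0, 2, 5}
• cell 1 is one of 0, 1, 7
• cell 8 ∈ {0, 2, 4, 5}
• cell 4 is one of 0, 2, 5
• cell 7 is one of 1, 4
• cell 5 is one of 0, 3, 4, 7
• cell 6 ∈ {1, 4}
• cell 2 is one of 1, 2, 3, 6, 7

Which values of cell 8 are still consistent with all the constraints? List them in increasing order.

The 8 variables together cover exactly {0, 1, 2, 3, 4, 5, 6, 7} — 8 values for 8 variables — and 6 appears only in cell 2's list, so cell 2 = 6.
Among the 7 still-open variables, 3 fits only cell 5 (and all 7 values in {0, 1, 2, 3, 4, 5, 7} must be used), so cell 5 = 3.
The 6 still-open variables together cover exactly {0, 1, 2, 4, 5, 7} — 6 values for 6 variables — and 7 appears only in cell 1's list, so cell 1 = 7.
cell 6 and cell 7 between them cover only {1, 4} — a naked pair. Remove those values from cell 8.
No further eliminations apply; cell 8 can still be any of 0, 2, 5.

0, 2, 5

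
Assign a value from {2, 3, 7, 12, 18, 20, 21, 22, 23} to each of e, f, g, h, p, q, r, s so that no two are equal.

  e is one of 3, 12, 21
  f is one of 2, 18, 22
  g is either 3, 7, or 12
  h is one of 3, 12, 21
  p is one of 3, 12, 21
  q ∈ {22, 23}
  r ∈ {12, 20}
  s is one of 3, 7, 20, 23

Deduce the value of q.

The 3 variables e, h, p are confined to {3, 12, 21}, which locks those values in; drop them from g, r, s.
g's domain is down to {7}, so g = 7. Remove 7 from s.
r's domain is down to {20}, so r = 20. Eliminate 20 elsewhere: s.
s has just one choice, so s = 23. So q can't be 23.
So q = 22.

22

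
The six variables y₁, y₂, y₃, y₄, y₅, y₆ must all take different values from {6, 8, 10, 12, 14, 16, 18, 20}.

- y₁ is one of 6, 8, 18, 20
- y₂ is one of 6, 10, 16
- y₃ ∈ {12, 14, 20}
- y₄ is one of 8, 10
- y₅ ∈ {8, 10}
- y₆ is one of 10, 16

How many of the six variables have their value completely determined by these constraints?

2

The 2 variables y₄ and y₅ are confined to {8, 10}, which locks those values in; drop them from y₁, y₂, y₆.
y₆ must be 16 (only option left). Eliminate 16 elsewhere: y₂.
y₂'s domain is down to {6}, so y₂ = 6. Strike 6 from y₁.
Determined: y₂=6, y₆=16. The other variables each still have more than one consistent value. That makes 2.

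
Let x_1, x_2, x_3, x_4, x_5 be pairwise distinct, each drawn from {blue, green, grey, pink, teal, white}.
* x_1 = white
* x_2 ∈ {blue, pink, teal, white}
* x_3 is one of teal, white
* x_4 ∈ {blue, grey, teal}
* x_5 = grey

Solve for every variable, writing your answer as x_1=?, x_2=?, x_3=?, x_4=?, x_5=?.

x_1 must be white (only option left). So x_2, x_3 can't be white.
x_3 must be teal (only option left). Remove teal from x_2, x_4.
x_5 has just one choice, so x_5 = grey. So x_4 can't be grey.
x_4 has just one choice, so x_4 = blue. Remove blue from x_2.
x_2's domain is down to {pink}, so x_2 = pink.

x_1=white, x_2=pink, x_3=teal, x_4=blue, x_5=grey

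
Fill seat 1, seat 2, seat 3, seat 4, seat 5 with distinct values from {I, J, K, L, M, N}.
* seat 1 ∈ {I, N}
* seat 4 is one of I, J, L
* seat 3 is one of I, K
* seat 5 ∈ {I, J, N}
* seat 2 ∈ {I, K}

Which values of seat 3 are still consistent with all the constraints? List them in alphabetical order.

Among the 5 variables, L fits only seat 4 (and all 5 values in {I, J, K, L, N} must be used), so seat 4 = L.
The 4 still-open variables together cover exactly {I, J, K, N} — 4 values for 4 variables — and J appears only in seat 5's list, so seat 5 = J.
The 3 still-open variables draw from only 3 values {I, K, N}, so each is used; only seat 1 can be N, hence seat 1 = N.
No further eliminations apply; seat 3 can still be any of I, K.

I, K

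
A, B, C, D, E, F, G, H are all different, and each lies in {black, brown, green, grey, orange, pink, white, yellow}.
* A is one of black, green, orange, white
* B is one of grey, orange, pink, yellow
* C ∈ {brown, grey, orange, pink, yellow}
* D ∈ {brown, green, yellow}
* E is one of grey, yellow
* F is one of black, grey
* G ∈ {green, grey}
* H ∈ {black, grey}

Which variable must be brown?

The 8 variables together cover exactly {black, brown, green, grey, orange, pink, white, yellow} — 8 values for 8 variables — and white appears only in A's list, so A = white.
F and H share exactly the 2 values {black, grey}; by pigeonhole those values go to them, so strike black, grey from B, C, E, G.
E must be yellow (only option left). So B, C, D can't be yellow.
G has just one choice, so G = green. Remove green from D.
So brown goes to D.

D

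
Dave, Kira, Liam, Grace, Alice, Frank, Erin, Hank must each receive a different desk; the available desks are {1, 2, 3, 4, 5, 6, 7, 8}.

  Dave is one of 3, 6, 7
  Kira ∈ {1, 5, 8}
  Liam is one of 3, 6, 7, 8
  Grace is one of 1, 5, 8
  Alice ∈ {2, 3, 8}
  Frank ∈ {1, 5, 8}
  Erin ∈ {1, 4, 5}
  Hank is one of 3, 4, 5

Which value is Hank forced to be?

The 8 variables together cover exactly {1, 2, 3, 4, 5, 6, 7, 8} — 8 values for 8 variables — and 2 appears only in Alice's list, so Alice = 2.
The 3 variables Kira, Grace, Frank are confined to {1, 5, 8}, which locks those values in; drop them from Liam, Erin, Hank.
Erin's domain is down to {4}, so Erin = 4. Eliminate 4 elsewhere: Hank.
So Hank = 3.

3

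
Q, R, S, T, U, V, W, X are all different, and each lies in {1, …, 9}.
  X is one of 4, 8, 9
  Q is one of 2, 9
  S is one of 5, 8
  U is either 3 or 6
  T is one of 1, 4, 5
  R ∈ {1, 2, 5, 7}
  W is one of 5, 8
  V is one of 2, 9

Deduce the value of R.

Q and V share exactly the 2 values {2, 9}; by pigeonhole those values go to them, so strike 2, 9 from R, X.
S and W between them cover only {5, 8} — a naked pair. Remove those values from R, T, X.
X must be 4 (only option left). So T can't be 4.
T has just one choice, so T = 1. Eliminate 1 elsewhere: R.
So R = 7.

7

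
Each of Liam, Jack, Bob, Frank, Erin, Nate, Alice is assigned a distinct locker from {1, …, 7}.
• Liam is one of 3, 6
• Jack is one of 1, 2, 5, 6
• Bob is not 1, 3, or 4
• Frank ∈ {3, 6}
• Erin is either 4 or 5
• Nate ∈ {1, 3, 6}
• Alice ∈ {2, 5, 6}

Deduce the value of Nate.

1

Among the 7 variables, 4 fits only Erin (and all 7 values in {1, 2, 3, 4, 5, 6, 7} must be used), so Erin = 4.
Among the 6 still-open variables, 7 fits only Bob (and all 6 values in {1, 2, 3, 5, 6, 7} must be used), so Bob = 7.
The 2 variables Liam and Frank are confined to {3, 6}, which locks those values in; drop them from Jack, Nate, Alice.
So Nate = 1.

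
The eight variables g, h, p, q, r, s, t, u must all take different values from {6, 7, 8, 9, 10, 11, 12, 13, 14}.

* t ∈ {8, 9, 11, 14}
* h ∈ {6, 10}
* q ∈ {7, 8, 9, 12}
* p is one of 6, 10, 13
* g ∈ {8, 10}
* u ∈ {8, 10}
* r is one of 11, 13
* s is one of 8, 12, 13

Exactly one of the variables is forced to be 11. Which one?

g and u between them cover only {8, 10} — a naked pair. Remove those values from h, p, q, s, t.
h's domain is down to {6}, so h = 6. Eliminate 6 elsewhere: p.
p has just one choice, so p = 13. Strike 13 from r, s.
So 11 goes to r.

r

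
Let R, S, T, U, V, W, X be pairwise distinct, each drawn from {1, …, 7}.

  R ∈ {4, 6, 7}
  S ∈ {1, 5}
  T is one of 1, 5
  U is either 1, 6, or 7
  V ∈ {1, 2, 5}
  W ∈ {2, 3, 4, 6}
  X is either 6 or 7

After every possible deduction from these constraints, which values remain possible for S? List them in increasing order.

1, 5

Among the 7 variables, 3 fits only W (and all 7 values in {1, 2, 3, 4, 5, 6, 7} must be used), so W = 3.
The 6 still-open variables draw from only 6 values {1, 2, 4, 5, 6, 7}, so each is used; only V can be 2, hence V = 2.
Among the 5 still-open variables, 4 fits only R (and all 5 values in {1, 4, 5, 6, 7} must be used), so R = 4.
The 2 variables S and T are confined to {1, 5}, which locks those values in; drop them from U.
No further eliminations apply; S can still be any of 1, 5.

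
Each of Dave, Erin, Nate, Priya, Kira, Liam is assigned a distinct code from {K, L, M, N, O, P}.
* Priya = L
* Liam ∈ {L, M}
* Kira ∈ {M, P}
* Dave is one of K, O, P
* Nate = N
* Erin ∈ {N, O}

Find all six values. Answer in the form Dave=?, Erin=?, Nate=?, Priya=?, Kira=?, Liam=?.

Dave=K, Erin=O, Nate=N, Priya=L, Kira=P, Liam=M

Nate has just one choice, so Nate = N. Strike N from Erin.
Priya has just one choice, so Priya = L. Strike L from Liam.
Liam must be M (only option left). So Kira can't be M.
Erin has just one choice, so Erin = O. Eliminate O elsewhere: Dave.
That leaves Kira = P. Remove P from Dave.
Dave must be K (only option left).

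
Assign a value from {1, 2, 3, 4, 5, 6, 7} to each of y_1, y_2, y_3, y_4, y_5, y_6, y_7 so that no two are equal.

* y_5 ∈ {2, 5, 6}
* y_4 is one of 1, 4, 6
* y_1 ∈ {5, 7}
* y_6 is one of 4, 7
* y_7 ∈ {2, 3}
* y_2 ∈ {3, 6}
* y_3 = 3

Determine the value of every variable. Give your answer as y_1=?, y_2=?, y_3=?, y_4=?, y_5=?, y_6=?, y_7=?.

y_1=7, y_2=6, y_3=3, y_4=1, y_5=5, y_6=4, y_7=2

y_3 must be 3 (only option left). So y_2, y_7 can't be 3.
y_7 must be 2 (only option left). Eliminate 2 elsewhere: y_5.
y_2's domain is down to {6}, so y_2 = 6. Eliminate 6 elsewhere: y_4, y_5.
y_5's domain is down to {5}, so y_5 = 5. So y_1 can't be 5.
y_1's domain is down to {7}, so y_1 = 7. So y_6 can't be 7.
y_6's domain is down to {4}, so y_6 = 4. So y_4 can't be 4.
y_4 must be 1 (only option left).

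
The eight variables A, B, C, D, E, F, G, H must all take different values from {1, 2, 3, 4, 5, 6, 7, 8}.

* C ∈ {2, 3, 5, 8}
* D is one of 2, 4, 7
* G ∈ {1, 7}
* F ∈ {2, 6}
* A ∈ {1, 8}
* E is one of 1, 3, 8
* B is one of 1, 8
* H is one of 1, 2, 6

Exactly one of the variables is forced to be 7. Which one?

G

The 8 variables together cover exactly {1, 2, 3, 4, 5, 6, 7, 8} — 8 values for 8 variables — and 4 appears only in D's list, so D = 4.
The 7 still-open variables together cover exactly {1, 2, 3, 5, 6, 7, 8} — 7 values for 7 variables — and 5 appears only in C's list, so C = 5.
The 6 still-open variables draw from only 6 values {1, 2, 3, 6, 7, 8}, so each is used; only E can be 3, hence E = 3.
Among the 5 still-open variables, 7 fits only G (and all 5 values in {1, 2, 6, 7, 8} must be used), so G = 7.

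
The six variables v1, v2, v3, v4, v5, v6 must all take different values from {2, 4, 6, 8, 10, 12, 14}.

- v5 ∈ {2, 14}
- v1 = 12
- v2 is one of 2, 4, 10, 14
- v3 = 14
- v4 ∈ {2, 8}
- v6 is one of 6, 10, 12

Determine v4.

8

v1 has just one choice, so v1 = 12. So v6 can't be 12.
v3 must be 14 (only option left). Remove 14 from v2, v5.
That leaves v5 = 2. Strike 2 from v2, v4.
So v4 = 8.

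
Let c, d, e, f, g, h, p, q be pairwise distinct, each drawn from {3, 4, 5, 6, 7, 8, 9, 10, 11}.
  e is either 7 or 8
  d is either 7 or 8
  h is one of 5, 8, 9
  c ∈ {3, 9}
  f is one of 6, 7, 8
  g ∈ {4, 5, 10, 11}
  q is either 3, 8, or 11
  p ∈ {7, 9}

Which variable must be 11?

d and e between them cover only {7, 8} — a naked pair. Remove those values from f, h, p, q.
f's domain is down to {6}, so f = 6.
That leaves p = 9. Remove 9 from c, h.
That leaves c = 3. Eliminate 3 elsewhere: q.
So 11 goes to q.

q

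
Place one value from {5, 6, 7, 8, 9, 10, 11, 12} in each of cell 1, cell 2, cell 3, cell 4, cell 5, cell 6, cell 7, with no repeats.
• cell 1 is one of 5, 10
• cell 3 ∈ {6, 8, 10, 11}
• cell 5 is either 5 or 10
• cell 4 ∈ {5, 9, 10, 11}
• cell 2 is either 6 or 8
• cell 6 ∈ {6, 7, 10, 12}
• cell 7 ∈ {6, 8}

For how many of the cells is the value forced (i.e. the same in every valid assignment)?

The 2 variables cell 1 and cell 5 are confined to {5, 10}, which locks those values in; drop them from cell 3, cell 4, cell 6.
cell 2 and cell 7 share exactly the 2 values {6, 8}; by pigeonhole those values go to them, so strike 6, 8 from cell 3, cell 6.
cell 3 has just one choice, so cell 3 = 11. Strike 11 from cell 4.
cell 4 must be 9 (only option left).
Determined: cell 3=11, cell 4=9. The other cells each still have more than one consistent value. That makes 2.

2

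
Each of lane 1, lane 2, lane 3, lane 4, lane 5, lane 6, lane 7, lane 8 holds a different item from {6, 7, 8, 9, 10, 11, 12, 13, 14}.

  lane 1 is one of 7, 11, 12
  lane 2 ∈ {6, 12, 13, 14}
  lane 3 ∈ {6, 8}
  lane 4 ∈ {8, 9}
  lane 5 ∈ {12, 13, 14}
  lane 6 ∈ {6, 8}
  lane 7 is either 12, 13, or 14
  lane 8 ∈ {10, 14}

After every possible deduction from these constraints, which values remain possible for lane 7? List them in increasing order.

lane 3 and lane 6 share exactly the 2 values {6, 8}; by pigeonhole those values go to them, so strike 6, 8 from lane 2, lane 4.
lane 4 must be 9 (only option left).
lane 2, lane 5, lane 7 between them cover only {12, 13, 14} — a naked triple. Remove those values from lane 1, lane 8.
lane 8 must be 10 (only option left).
No further eliminations apply; lane 7 can still be any of 12, 13, 14.

12, 13, 14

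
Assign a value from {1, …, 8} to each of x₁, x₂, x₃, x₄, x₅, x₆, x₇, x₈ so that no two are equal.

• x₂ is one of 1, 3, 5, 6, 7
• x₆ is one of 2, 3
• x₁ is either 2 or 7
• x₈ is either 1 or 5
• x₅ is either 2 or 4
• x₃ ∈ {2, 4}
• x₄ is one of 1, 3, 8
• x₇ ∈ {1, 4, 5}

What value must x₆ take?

3

Among the 8 variables, 6 fits only x₂ (and all 8 values in {1, 2, 3, 4, 5, 6, 7, 8} must be used), so x₂ = 6.
The 7 still-open variables draw from only 7 values {1, 2, 3, 4, 5, 7, 8}, so each is used; only x₁ can be 7, hence x₁ = 7.
The 6 still-open variables draw from only 6 values {1, 2, 3, 4, 5, 8}, so each is used; only x₄ can be 8, hence x₄ = 8.
Among the 5 still-open variables, 3 fits only x₆ (and all 5 values in {1, 2, 3, 4, 5} must be used), so x₆ = 3.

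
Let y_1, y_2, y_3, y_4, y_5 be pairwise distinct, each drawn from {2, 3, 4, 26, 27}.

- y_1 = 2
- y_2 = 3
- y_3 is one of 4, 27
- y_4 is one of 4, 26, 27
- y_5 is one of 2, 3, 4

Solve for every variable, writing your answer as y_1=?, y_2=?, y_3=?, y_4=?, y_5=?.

y_1=2, y_2=3, y_3=27, y_4=26, y_5=4

y_1's domain is down to {2}, so y_1 = 2. Eliminate 2 elsewhere: y_5.
y_2's domain is down to {3}, so y_2 = 3. Remove 3 from y_5.
y_5 must be 4 (only option left). So y_3, y_4 can't be 4.
That leaves y_3 = 27. So y_4 can't be 27.
That leaves y_4 = 26.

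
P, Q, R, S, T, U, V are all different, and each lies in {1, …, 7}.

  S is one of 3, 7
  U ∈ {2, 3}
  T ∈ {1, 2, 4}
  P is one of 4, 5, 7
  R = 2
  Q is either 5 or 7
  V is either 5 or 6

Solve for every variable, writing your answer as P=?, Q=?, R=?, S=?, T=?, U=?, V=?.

P=4, Q=5, R=2, S=7, T=1, U=3, V=6

R has just one choice, so R = 2. Remove 2 from T, U.
U's domain is down to {3}, so U = 3. So S can't be 3.
S's domain is down to {7}, so S = 7. So P, Q can't be 7.
Q must be 5 (only option left). Strike 5 from P, V.
V must be 6 (only option left).
That leaves P = 4. So T can't be 4.
That leaves T = 1.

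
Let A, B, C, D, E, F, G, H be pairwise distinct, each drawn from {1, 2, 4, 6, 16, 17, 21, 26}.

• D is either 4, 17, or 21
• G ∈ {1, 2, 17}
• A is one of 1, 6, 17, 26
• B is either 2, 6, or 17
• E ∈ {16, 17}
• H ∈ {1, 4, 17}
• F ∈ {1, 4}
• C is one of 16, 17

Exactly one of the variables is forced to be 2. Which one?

G

Among the 8 variables, 21 fits only D (and all 8 values in {1, 2, 4, 6, 16, 17, 21, 26} must be used), so D = 21.
Among the 7 still-open variables, 26 fits only A (and all 7 values in {1, 2, 4, 6, 16, 17, 26} must be used), so A = 26.
The 6 still-open variables draw from only 6 values {1, 2, 4, 6, 16, 17}, so each is used; only B can be 6, hence B = 6.
The 5 still-open variables draw from only 5 values {1, 2, 4, 16, 17}, so each is used; only G can be 2, hence G = 2.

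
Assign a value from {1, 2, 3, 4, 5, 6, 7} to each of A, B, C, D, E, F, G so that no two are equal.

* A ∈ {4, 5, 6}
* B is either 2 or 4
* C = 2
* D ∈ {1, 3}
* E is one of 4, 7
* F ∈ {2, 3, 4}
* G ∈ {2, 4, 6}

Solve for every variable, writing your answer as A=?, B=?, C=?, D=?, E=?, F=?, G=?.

C has just one choice, so C = 2. Strike 2 from B, F, G.
B must be 4 (only option left). Eliminate 4 elsewhere: A, E, F, G.
E must be 7 (only option left).
F's domain is down to {3}, so F = 3. Remove 3 from D.
G must be 6 (only option left). So A can't be 6.
A's domain is down to {5}, so A = 5.
D must be 1 (only option left).

A=5, B=4, C=2, D=1, E=7, F=3, G=6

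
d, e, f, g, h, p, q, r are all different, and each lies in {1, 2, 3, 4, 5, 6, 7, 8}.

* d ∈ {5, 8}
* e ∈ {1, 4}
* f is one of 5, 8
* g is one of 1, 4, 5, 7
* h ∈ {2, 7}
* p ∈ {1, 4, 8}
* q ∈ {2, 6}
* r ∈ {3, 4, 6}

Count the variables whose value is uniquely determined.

The 8 variables together cover exactly {1, 2, 3, 4, 5, 6, 7, 8} — 8 values for 8 variables — and 3 appears only in r's list, so r = 3.
The 7 still-open variables together cover exactly {1, 2, 4, 5, 6, 7, 8} — 7 values for 7 variables — and 6 appears only in q's list, so q = 6.
Among the 6 still-open variables, 2 fits only h (and all 6 values in {1, 2, 4, 5, 7, 8} must be used), so h = 2.
The 5 still-open variables together cover exactly {1, 4, 5, 7, 8} — 5 values for 5 variables — and 7 appears only in g's list, so g = 7.
d and f share exactly the 2 values {5, 8}; by pigeonhole those values go to them, so strike 5, 8 from p.
Determined: g=7, h=2, q=6, r=3. The other variables each still have more than one consistent value. That makes 4.

4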